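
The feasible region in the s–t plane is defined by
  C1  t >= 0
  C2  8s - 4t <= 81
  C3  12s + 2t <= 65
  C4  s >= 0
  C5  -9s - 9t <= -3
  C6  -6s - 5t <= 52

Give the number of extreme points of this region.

4

Of the 15 pairwise boundary intersections, those satisfying every inequality are:
  (65/12, 0)
  (1/3, 0)
  (0, 65/2)
  (0, 1/3)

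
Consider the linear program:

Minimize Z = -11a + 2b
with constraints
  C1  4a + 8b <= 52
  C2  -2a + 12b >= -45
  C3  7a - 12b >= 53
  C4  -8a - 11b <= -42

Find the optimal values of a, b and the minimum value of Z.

Vertices and Z = -11a + 2b:
  (123/8, -19/16) → Z = -343/2
  (131/13, 19/13) → Z = -1403/13
  (999/118, -138/59) → Z = -11541/118
  (1087/173, -130/173) → Z = -12217/173

a = 123/8, b = -19/16, minimum Z = -343/2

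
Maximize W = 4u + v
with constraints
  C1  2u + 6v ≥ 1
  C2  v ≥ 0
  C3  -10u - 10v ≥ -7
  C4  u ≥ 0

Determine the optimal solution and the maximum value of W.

Vertices and W = 4u + v:
  (1/2, 0) → W = 2
  (0, 1/6) → W = 1/6
  (7/10, 0) → W = 14/5
  (0, 7/10) → W = 7/10

At the optimal vertex, v = 0 and -10u - 10v = -7.
Solving simultaneously gives u = 7/10, v = 0.

u = 7/10, v = 0, maximum W = 14/5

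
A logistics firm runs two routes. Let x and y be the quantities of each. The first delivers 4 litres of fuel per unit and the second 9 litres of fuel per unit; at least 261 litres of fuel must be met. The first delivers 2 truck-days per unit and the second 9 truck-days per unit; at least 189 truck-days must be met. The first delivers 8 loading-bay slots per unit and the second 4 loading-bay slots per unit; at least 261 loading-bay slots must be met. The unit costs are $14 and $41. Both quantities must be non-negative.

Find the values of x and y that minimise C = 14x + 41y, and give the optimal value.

Extreme points and C = 14x + 41y:
  (0, 261/4) → C = 10701/4
  (189/2, 0) → C = 1323
  (36, 13) → C = 1037
  (1305/56, 261/14) → C = 30537/28
The feasible region is unbounded (it extends along (0, 1), (1, 0)), but C strictly increases along every unbounded feasible direction, so there is no improving ray and the minimum is attained at a vertex.

The optimum lies where 4x + 9y = 261 and 2x + 9y = 189.
Solving simultaneously gives x = 36, y = 13.

x = 36, y = 13, minimum C = 1037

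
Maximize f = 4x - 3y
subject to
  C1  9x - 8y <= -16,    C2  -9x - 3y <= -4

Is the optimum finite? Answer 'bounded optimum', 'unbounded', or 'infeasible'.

unbounded

From the feasible point (-16/99, 20/11), moving in the direction (8, 9) keeps every constraint satisfied while f increases without bound.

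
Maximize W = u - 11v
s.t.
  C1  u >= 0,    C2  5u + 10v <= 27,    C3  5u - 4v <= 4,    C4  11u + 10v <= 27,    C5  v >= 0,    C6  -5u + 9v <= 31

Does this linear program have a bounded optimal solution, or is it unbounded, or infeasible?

Feasible corners and W = u - 11v:
  (0, 27/10) → W = -297/10
  (0, 0) → W = 0
  (74/47, 91/94) → W = -853/94
  (4/5, 0) → W = 4/5
The feasible region has finitely many vertices and no improving ray; the maximum is 4/5 at (4/5, 0).

bounded optimum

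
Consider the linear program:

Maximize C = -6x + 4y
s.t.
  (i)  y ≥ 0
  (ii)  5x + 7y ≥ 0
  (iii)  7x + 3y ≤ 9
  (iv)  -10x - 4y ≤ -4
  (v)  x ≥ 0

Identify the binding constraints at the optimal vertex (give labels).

Vertices and C = -6x + 4y:
  (9/7, 0) → C = -54/7
  (2/5, 0) → C = -12/5
  (0, 3) → C = 12
  (0, 1) → C = 4

The maximum is at (0, 3). Substituting into each constraint, equality holds for (iii) and (v); the remaining constraints have slack.

(iii) and (v)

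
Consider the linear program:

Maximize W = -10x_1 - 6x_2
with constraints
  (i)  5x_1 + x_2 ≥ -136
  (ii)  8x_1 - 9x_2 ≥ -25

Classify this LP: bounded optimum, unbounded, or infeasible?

From the feasible point (-1249/53, -963/53), moving in the direction (1, -5) keeps every constraint satisfied while W increases without bound.

unbounded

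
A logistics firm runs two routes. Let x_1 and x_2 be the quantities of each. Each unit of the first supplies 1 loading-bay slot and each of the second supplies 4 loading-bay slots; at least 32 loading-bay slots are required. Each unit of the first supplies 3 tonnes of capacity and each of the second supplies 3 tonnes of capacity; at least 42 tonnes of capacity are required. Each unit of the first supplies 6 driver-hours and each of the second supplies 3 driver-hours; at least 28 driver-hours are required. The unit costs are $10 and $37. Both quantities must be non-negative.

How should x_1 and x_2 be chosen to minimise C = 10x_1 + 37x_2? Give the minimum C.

x_1 = 8, x_2 = 6, minimum C = 302

Corner points and C = 10x_1 + 37x_2:
  (0, 14) → C = 518
  (32, 0) → C = 320
  (8, 6) → C = 302
The feasible region is unbounded (it extends along (0, 1), (1, 0)), but C strictly increases along every unbounded feasible direction, so there is no improving ray and the minimum is attained at a vertex.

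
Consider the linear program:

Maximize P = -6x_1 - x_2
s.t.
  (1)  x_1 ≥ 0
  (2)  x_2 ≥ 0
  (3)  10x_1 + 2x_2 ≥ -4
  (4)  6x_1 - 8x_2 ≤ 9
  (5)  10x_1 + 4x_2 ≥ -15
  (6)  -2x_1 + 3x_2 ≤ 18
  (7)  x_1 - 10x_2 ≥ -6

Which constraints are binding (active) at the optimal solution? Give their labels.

(1) and (2)

Feasible corners and P = -6x_1 - x_2:
  (0, 0) → P = 0
  (0, 3/5) → P = -3/5
  (3/2, 0) → P = -9
  (69/26, 45/52) → P = -873/52

The maximum is at (0, 0). Substituting into each constraint, equality holds for (1) and (2); the remaining constraints have slack.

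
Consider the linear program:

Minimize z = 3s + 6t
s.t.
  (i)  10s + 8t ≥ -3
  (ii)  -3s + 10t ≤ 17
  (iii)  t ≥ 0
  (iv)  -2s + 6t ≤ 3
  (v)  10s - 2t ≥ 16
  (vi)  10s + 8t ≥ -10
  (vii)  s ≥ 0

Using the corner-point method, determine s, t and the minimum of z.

Extreme points and z = 3s + 6t:
  (36, 25/2) → z = 183
  (8/5, 0) → z = 24/5
  (51/28, 31/28) → z = 339/28
The feasible region is unbounded (it extends along (10, 3), (1, 0)), but z strictly increases along every unbounded feasible direction, so there is no improving ray and the minimum is attained at a vertex.

The optimum lies where t = 0 and 10s - 2t = 16.
Solving simultaneously gives s = 8/5, t = 0.

s = 8/5, t = 0, minimum z = 24/5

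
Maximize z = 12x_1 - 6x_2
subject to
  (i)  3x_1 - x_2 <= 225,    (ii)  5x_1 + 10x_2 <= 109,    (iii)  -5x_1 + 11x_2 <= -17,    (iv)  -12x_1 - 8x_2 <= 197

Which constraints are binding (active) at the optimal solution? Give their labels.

(i) and (iv)

Feasible corners and z = 12x_1 - 6x_2:
  (337/5, -114/5) → z = 4728/5
  (1603/36, -1097/12) → z = 6497/6
  (1369/105, 92/21) → z = 4556/35
  (-2031/172, -1189/172) → z = -8619/86

The maximum is at (1603/36, -1097/12). Substituting into each constraint, equality holds for (i) and (iv); the remaining constraints have slack.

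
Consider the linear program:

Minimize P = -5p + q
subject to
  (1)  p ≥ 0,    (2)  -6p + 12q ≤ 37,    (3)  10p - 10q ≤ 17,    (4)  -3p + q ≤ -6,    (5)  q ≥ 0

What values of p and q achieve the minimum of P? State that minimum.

Vertices and P = -5p + q:
  (287/30, 118/15) → P = -1199/30
  (109/30, 49/10) → P = -199/15
  (43/20, 9/20) → P = -103/10

p = 287/30, q = 118/15, minimum P = -1199/30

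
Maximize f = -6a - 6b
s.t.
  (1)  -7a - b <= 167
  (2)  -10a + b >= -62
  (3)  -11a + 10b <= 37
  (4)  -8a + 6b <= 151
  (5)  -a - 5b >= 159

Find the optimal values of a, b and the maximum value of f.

Feasible corners and f = -6a - 6b:
  (-105/17, -2104/17) → f = 13254/17
  (-338/17, -473/17) → f = 4866/17
  (151/51, -1652/51) → f = 3002/17

The binding constraints are -7a - b = 167 and -10a + b = -62.
Solving simultaneously gives a = -105/17, b = -2104/17.

a = -105/17, b = -2104/17, maximum f = 13254/17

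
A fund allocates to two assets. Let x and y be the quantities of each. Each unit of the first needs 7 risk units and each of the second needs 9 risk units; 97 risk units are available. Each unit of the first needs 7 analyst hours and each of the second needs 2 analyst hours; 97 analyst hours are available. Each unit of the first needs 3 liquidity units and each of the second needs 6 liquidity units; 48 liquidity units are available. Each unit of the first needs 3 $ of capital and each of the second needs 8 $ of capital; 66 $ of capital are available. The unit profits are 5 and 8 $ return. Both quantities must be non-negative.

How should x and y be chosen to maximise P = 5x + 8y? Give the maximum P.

x = 10, y = 3, maximum P = 74

Feasible corners and P = 5x + 8y:
  (0, 0) → P = 0
  (0, 8) → P = 64
  (97/7, 0) → P = 485/7
  (10, 3) → P = 74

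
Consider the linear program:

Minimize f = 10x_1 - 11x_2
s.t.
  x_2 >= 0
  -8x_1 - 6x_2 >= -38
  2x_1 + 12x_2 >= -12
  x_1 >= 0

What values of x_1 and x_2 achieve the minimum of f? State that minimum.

x_1 = 0, x_2 = 19/3, minimum f = -209/3

Feasible corners and f = 10x_1 - 11x_2:
  (19/4, 0) → f = 95/2
  (0, 0) → f = 0
  (0, 19/3) → f = -209/3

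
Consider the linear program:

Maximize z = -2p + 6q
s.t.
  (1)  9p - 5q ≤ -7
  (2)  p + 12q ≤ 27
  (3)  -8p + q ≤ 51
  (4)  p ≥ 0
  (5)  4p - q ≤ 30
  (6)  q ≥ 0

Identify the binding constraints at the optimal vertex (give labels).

Extreme points and z = -2p + 6q:
  (51/113, 250/113) → z = 1398/113
  (0, 7/5) → z = 42/5
  (0, 9/4) → z = 27/2

The maximum is at (0, 9/4). Substituting into each constraint, equality holds for (2) and (4); the remaining constraints have slack.

(2) and (4)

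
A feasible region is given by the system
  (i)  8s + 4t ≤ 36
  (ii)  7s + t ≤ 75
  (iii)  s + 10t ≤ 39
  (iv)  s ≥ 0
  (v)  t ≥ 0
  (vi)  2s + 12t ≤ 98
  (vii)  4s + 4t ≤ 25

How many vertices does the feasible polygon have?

5

Intersecting each pair of boundary lines and keeping only the points that satisfy every inequality leaves:
  (9/2, 0)
  (11/4, 7/2)
  (0, 39/10)
  (47/18, 131/36)
  (0, 0)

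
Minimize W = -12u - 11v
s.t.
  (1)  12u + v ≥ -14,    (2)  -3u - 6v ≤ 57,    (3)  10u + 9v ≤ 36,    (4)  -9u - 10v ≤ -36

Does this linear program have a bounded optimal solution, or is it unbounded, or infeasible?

bounded optimum

Vertices and W = -12u - 11v:
  (-81/49, 286/49) → W = -2174/49
  (-176/111, 186/37) → W = -1342/37
  (36/19, 36/19) → W = -828/19
The feasible region has finitely many vertices and no improving ray; the minimum is -2174/49 at (-81/49, 286/49).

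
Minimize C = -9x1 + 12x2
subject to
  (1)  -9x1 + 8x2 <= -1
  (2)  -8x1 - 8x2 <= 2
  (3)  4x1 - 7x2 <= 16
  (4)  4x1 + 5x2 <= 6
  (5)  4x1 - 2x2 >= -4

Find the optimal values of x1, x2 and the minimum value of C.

x1 = 61/24, x2 = -5/6, minimum C = -263/8

At the optimal vertex, 4x1 - 7x2 = 16 and 4x1 + 5x2 = 6.
Solving simultaneously gives x1 = 61/24, x2 = -5/6.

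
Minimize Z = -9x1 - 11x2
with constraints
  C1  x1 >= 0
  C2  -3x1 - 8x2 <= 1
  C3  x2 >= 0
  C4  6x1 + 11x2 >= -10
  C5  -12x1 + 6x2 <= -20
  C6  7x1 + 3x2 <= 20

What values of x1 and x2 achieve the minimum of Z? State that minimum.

Vertices and Z = -9x1 - 11x2:
  (5/3, 0) → Z = -15
  (20/7, 0) → Z = -180/7
  (30/13, 50/39) → Z = -1360/39

The binding constraints are -12x1 + 6x2 = -20 and 7x1 + 3x2 = 20.
Solving simultaneously gives x1 = 30/13, x2 = 50/39.

x1 = 30/13, x2 = 50/39, minimum Z = -1360/39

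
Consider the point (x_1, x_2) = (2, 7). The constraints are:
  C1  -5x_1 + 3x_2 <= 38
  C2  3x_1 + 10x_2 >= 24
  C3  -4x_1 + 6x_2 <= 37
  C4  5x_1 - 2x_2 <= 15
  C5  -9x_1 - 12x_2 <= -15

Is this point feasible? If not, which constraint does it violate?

C1: 11 ≤ 38 ✓
C2: 76 ≥ 24 ✓
C3: 34 ≤ 37 ✓
C4: -4 ≤ 15 ✓
C5: -102 ≤ -15 ✓

feasible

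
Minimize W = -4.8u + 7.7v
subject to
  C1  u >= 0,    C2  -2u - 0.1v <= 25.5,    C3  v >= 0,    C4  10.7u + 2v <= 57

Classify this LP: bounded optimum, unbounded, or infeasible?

Vertices and W = -4.8u + 7.7v:
  (0, 0) → W = 0
  (0, 28.5) → W = 219.45
  (570/107, 0) → W = -2736/107
The feasible region has finitely many vertices and no improving ray; the minimum is -2736/107 at (570/107, 0).

bounded optimum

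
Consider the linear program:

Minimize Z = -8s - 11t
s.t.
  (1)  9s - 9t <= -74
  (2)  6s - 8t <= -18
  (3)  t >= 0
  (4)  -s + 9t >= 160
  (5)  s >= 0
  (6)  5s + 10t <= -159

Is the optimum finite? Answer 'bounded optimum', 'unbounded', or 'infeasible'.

infeasible

The boundaries 9s - 9t = -74 and -s + 9t = 160 meet at (43/4, 683/36), but that point violates 5s + 10t ≤ -159. Every candidate vertex is excluded by some other constraint, so the feasible region is empty.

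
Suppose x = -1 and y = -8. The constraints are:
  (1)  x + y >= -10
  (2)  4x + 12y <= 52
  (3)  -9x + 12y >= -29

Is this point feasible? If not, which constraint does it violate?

not feasible — violates (3)

Constraint (3): -9x + 12y = -87, which is not ≥ -29. All other constraints are satisfied.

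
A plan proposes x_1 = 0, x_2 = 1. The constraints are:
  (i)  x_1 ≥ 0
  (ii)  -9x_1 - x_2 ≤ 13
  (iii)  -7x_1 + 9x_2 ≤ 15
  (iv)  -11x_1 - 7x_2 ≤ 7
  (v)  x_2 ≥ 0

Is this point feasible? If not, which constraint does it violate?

feasible

(i): 0 ≥ 0 ✓
(ii): -1 ≤ 13 ✓
(iii): 9 ≤ 15 ✓
(iv): -7 ≤ 7 ✓
(v): 1 ≥ 0 ✓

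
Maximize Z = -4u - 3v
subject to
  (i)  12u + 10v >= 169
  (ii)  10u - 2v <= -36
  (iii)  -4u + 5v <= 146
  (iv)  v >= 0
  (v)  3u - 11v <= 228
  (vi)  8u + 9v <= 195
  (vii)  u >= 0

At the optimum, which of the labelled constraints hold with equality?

(ii) and (vii)

Corner points and Z = -4u - 3v:
  (33/53, 1119/53) → Z = -3489/53
  (0, 18) → Z = -54
  (0, 65/3) → Z = -65

The maximum is at (0, 18). Substituting into each constraint, equality holds for (ii) and (vii); the remaining constraints have slack.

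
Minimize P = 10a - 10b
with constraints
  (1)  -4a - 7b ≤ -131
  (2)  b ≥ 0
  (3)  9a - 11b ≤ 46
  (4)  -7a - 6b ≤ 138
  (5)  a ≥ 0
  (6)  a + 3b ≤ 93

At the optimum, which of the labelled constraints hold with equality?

Feasible corners and P = 10a - 10b:
  (1763/107, 995/107) → P = 7680/107
  (0, 131/7) → P = -1310/7
  (1161/38, 791/38) → P = 1850/19
  (0, 31) → P = -310

The minimum is at (0, 31). Substituting into each constraint, equality holds for (5) and (6); the remaining constraints have slack.

(5) and (6)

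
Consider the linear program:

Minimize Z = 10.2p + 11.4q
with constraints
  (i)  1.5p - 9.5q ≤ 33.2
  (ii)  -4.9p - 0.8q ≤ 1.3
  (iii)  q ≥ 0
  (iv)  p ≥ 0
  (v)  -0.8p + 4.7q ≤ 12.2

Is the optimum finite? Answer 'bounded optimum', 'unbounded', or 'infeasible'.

bounded optimum

Corner points and Z = 10.2p + 11.4q:
  (332/15, 0) → Z = 225.76
  (0, 0) → Z = 0
  (0, 122/47) → Z = 6954/235
The feasible region has finitely many vertices and no improving ray; the minimum is 0 at (0, 0).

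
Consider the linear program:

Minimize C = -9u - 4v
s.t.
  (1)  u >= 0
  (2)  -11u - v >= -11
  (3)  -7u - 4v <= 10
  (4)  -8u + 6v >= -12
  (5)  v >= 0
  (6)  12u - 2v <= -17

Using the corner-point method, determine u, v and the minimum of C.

Feasible corners and C = -9u - 4v:
  (0, 11) → C = -44
  (0, 17/2) → C = -34
  (5/34, 319/34) → C = -1321/34

The optimum lies where u = 0 and -11u - v = -11.
Solving simultaneously gives u = 0, v = 11.

u = 0, v = 11, minimum C = -44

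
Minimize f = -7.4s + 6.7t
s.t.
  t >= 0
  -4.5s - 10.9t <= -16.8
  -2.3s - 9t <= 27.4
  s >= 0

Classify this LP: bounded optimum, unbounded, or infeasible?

unbounded

From the feasible point (56/15, 0), moving in the direction (1, 0) keeps every constraint satisfied while f decreases without bound.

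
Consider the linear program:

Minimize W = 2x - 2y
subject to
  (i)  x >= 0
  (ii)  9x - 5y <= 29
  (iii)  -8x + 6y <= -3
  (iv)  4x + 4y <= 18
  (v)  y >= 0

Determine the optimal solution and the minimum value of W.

x = 15/7, y = 33/14, minimum W = -3/7

Feasible corners and W = 2x - 2y:
  (103/28, 23/28) → W = 40/7
  (29/9, 0) → W = 58/9
  (15/7, 33/14) → W = -3/7
  (3/8, 0) → W = 3/4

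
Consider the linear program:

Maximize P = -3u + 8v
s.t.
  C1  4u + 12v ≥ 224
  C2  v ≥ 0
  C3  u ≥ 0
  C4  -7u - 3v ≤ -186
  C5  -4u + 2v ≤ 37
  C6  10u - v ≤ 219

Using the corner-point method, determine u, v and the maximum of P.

Vertices and P = -3u + 8v:
  (65/3, 103/9) → P = 239/9
  (23, 11) → P = 19
  (261/26, 1003/26) → P = 557/2
  (475/16, 623/8) → P = 8543/16

The optimum lies where -4u + 2v = 37 and 10u - v = 219.
Solving simultaneously gives u = 475/16, v = 623/8.

u = 475/16, v = 623/8, maximum P = 8543/16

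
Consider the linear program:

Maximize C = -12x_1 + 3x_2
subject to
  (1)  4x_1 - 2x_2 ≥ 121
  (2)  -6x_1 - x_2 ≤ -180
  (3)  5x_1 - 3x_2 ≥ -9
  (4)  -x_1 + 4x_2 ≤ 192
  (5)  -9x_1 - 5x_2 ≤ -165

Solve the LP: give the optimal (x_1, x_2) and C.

Corner points and C = -12x_1 + 3x_2:
  (481/16, -3/8) → C = -2895/8
  (62, 127/2) → C = -1107/2
  (35, -30) → C = -510
The feasible region is unbounded (it extends along (5, -9), (4, 1)), but C strictly decreases along every unbounded feasible direction, so there is no improving ray and the maximum is attained at a vertex.

The optimum lies where 4x_1 - 2x_2 = 121 and -6x_1 - x_2 = -180.
Solving simultaneously gives x_1 = 481/16, x_2 = -3/8.

x_1 = 481/16, x_2 = -3/8, maximum C = -2895/8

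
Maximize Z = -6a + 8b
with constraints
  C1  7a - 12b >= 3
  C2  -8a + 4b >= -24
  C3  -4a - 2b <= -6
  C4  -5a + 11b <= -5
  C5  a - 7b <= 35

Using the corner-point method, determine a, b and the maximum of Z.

a = 38/27, b = 5/27, maximum Z = -188/27

Corner points and Z = -6a + 8b:
  (9/4, -3/2) → Z = -51/2
  (61/17, 20/17) → Z = -206/17
  (38/27, 5/27) → Z = -188/27

The optimum lies where -4a - 2b = -6 and -5a + 11b = -5.
Solving simultaneously gives a = 38/27, b = 5/27.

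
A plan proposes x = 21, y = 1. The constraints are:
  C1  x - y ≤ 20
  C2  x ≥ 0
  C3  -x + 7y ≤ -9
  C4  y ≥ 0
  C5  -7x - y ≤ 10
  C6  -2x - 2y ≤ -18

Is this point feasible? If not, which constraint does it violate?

C1: 20 ≤ 20 ✓
C2: 21 ≥ 0 ✓
C3: -14 ≤ -9 ✓
C4: 1 ≥ 0 ✓
C5: -148 ≤ 10 ✓
C6: -44 ≤ -18 ✓

feasible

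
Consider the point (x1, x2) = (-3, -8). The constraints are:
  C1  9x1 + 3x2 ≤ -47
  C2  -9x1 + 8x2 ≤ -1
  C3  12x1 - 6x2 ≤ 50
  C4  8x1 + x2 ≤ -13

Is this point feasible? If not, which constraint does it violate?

C1: -51 ≤ -47 ✓
C2: -37 ≤ -1 ✓
C3: 12 ≤ 50 ✓
C4: -32 ≤ -13 ✓

feasible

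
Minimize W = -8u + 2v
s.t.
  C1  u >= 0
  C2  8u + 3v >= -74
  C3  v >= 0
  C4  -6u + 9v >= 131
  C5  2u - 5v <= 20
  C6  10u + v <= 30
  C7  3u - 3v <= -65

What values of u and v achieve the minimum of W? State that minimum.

u = 25/33, v = 740/33, minimum W = 1280/33

Vertices and W = -8u + 2v:
  (0, 30) → W = 60
  (0, 65/3) → W = 130/3
  (25/33, 740/33) → W = 1280/33

At the optimal vertex, 10u + v = 30 and 3u - 3v = -65.
Solving simultaneously gives u = 25/33, v = 740/33.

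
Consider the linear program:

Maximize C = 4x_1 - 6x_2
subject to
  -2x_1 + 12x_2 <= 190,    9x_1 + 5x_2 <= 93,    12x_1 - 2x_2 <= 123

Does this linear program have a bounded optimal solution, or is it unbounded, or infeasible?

From the feasible point (83/59, 948/59), moving in the direction (-2, -12) keeps every constraint satisfied while C increases without bound.

unbounded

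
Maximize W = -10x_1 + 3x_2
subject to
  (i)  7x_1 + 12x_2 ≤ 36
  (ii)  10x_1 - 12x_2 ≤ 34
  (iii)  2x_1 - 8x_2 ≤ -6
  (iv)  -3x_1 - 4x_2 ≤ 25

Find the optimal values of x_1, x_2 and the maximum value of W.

Extreme points and W = -10x_1 + 3x_2:
  (27/10, 57/40) → W = -909/40
  (-111/2, 283/8) → W = 5289/8
  (-7, -1) → W = 67

x_1 = -111/2, x_2 = 283/8, maximum W = 5289/8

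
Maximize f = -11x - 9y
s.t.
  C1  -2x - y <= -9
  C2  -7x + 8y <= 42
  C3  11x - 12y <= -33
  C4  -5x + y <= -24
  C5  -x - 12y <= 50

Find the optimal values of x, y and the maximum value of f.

Corner points and f = -11x - 9y:
  (60, 231/4) → f = -4719/4
  (78/11, 126/11) → f = -1992/11
  (321/49, 429/49) → f = -1056/7

At the optimal vertex, 11x - 12y = -33 and -5x + y = -24.
Solving simultaneously gives x = 321/49, y = 429/49.

x = 321/49, y = 429/49, maximum f = -1056/7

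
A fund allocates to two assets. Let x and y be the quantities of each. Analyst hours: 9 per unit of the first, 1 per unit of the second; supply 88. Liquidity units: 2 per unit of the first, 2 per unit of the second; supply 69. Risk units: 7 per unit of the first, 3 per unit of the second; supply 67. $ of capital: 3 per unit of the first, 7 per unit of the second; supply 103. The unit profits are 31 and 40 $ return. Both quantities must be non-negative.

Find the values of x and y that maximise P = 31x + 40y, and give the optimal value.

x = 4, y = 13, maximum P = 644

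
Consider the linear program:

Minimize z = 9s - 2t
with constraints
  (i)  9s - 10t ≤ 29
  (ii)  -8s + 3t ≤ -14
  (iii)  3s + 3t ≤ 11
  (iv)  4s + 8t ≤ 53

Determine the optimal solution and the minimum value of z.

s = 1, t = -2, minimum z = 13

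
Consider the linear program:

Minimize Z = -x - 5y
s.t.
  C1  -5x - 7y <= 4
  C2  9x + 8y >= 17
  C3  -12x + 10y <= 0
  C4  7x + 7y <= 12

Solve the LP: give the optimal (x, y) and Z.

The binding constraints are 9x + 8y = 17 and 7x + 7y = 12.
Solving simultaneously gives x = 23/7, y = -11/7.

x = 23/7, y = -11/7, minimum Z = 32/7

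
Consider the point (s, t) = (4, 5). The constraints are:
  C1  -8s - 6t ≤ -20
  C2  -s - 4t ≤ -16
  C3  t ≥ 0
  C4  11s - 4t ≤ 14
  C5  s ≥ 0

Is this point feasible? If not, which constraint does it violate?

Constraint C4: 11s - 4t = 24, which is not ≤ 14. All other constraints are satisfied.

not feasible — violates C4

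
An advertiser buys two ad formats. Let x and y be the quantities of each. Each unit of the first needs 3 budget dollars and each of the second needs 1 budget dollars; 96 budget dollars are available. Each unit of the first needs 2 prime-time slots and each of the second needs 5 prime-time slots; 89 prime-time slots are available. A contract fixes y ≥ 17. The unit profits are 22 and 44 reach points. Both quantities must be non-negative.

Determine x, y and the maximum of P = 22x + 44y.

x = 2, y = 17, maximum P = 792

Extreme points and P = 22x + 44y:
  (0, 89/5) → P = 3916/5
  (0, 17) → P = 748
  (2, 17) → P = 792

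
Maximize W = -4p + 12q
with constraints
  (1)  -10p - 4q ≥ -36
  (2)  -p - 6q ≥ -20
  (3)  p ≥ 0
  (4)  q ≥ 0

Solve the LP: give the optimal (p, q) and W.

p = 0, q = 10/3, maximum W = 40

Extreme points and W = -4p + 12q:
  (17/7, 41/14) → W = 178/7
  (18/5, 0) → W = -72/5
  (0, 10/3) → W = 40
  (0, 0) → W = 0

At the optimal vertex, -p - 6q = -20 and p = 0.
Solving simultaneously gives p = 0, q = 10/3.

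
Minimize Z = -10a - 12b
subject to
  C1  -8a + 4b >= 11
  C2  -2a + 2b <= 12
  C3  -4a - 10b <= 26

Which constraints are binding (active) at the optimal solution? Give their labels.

C1 and C2

Corner points and Z = -10a - 12b:
  (13/4, 37/4) → Z = -287/2
  (-107/48, -41/24) → Z = 1027/24
  (-43/7, -1/7) → Z = 442/7

The minimum is at (13/4, 37/4). Substituting into each constraint, equality holds for C1 and C2; the remaining constraints have slack.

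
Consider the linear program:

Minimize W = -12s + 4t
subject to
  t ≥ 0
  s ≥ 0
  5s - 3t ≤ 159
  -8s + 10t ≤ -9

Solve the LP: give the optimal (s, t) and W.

s = 1563/26, t = 1227/26, minimum W = -6924/13

Extreme points and W = -12s + 4t:
  (159/5, 0) → W = -1908/5
  (9/8, 0) → W = -27/2
  (1563/26, 1227/26) → W = -6924/13

The optimum lies where 5s - 3t = 159 and -8s + 10t = -9.
Solving simultaneously gives s = 1563/26, t = 1227/26.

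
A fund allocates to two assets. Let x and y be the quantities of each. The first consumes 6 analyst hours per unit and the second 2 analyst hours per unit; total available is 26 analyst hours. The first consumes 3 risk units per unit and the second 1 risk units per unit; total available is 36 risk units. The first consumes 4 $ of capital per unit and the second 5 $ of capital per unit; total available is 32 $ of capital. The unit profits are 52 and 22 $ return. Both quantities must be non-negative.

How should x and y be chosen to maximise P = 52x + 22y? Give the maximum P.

x = 3, y = 4, maximum P = 244

Extreme points and P = 52x + 22y:
  (0, 0) → P = 0
  (0, 32/5) → P = 704/5
  (13/3, 0) → P = 676/3
  (3, 4) → P = 244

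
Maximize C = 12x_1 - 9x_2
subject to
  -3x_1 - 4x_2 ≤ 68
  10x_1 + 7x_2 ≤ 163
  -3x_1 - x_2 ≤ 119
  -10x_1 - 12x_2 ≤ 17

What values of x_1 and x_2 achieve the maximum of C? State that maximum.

Extreme points and C = 12x_1 - 9x_2:
  (-996/11, 1679/11) → C = -27063/11
  (83/2, -36) → C = 822
  (-1411/26, 1139/26) → C = -2091/2

The optimum lies where 10x_1 + 7x_2 = 163 and -10x_1 - 12x_2 = 17.
Solving simultaneously gives x_1 = 83/2, x_2 = -36.

x_1 = 83/2, x_2 = -36, maximum C = 822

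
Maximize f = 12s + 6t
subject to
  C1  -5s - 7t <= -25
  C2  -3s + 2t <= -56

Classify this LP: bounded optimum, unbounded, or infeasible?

unbounded

From the feasible point (442/31, -205/31), moving in the direction (2, 3) keeps every constraint satisfied while f increases without bound.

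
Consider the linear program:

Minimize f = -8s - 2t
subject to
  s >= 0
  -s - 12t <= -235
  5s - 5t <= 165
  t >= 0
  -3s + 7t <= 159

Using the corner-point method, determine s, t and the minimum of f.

s = 195/2, t = 129/2, minimum f = -909

Corner points and f = -8s - 2t:
  (0, 235/12) → f = -235/6
  (0, 159/7) → f = -318/7
  (631/13, 202/13) → f = -5452/13
  (195/2, 129/2) → f = -909

The binding constraints are 5s - 5t = 165 and -3s + 7t = 159.
Solving simultaneously gives s = 195/2, t = 129/2.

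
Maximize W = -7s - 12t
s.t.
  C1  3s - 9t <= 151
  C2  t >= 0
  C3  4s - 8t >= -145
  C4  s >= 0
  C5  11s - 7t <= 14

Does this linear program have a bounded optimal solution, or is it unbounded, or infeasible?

Extreme points and W = -7s - 12t:
  (0, 0) → W = 0
  (14/11, 0) → W = -98/11
  (0, 145/8) → W = -435/2
  (1127/60, 1651/60) → W = -27701/60
The feasible region has finitely many vertices and no improving ray; the maximum is 0 at (0, 0).

bounded optimum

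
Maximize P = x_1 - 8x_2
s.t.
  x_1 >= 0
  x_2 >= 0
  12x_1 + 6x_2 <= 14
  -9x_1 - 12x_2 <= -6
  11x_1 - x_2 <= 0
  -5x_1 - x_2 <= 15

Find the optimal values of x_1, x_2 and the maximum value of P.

Vertices and P = x_1 - 8x_2:
  (0, 7/3) → P = -56/3
  (0, 1/2) → P = -4
  (7/39, 77/39) → P = -203/13
  (2/47, 22/47) → P = -174/47

The binding constraints are -9x_1 - 12x_2 = -6 and 11x_1 - x_2 = 0.
Solving simultaneously gives x_1 = 2/47, x_2 = 22/47.

x_1 = 2/47, x_2 = 22/47, maximum P = -174/47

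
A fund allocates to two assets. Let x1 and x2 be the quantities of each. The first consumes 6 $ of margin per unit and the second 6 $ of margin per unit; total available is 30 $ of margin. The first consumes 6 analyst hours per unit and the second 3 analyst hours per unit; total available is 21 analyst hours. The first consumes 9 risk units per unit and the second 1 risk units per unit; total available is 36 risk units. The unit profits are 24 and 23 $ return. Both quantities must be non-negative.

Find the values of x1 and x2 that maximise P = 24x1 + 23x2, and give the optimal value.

Vertices and P = 24x1 + 23x2:
  (0, 0) → P = 0
  (0, 5) → P = 115
  (7/2, 0) → P = 84
  (2, 3) → P = 117

x1 = 2, x2 = 3, maximum P = 117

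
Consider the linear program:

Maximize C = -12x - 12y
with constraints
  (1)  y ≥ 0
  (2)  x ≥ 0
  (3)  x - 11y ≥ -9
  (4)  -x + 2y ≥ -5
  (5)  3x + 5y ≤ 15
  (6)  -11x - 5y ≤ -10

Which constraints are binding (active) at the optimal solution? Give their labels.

Vertices and C = -12x - 12y:
  (5, 0) → C = -60
  (10/11, 0) → C = -120/11
  (60/19, 21/19) → C = -972/19
  (65/126, 109/126) → C = -116/7

The maximum is at (10/11, 0). Substituting into each constraint, equality holds for (1) and (6); the remaining constraints have slack.

(1) and (6)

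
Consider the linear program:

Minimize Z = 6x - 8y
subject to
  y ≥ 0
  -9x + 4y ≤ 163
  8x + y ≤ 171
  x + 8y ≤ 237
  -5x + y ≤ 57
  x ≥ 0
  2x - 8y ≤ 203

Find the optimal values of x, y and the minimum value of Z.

Extreme points and Z = 6x - 8y:
  (171/8, 0) → Z = 513/4
  (0, 0) → Z = 0
  (377/21, 575/21) → Z = -334/3
  (0, 237/8) → Z = -237

At the optimal vertex, x + 8y = 237 and x = 0.
Solving simultaneously gives x = 0, y = 237/8.

x = 0, y = 237/8, minimum Z = -237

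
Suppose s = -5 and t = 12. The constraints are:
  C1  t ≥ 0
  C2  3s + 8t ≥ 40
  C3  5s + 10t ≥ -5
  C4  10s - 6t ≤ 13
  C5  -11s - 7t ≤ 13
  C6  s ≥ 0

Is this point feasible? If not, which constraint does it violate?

Constraint C6: s = -5, which is not ≥ 0. All other constraints are satisfied.

not feasible — violates C6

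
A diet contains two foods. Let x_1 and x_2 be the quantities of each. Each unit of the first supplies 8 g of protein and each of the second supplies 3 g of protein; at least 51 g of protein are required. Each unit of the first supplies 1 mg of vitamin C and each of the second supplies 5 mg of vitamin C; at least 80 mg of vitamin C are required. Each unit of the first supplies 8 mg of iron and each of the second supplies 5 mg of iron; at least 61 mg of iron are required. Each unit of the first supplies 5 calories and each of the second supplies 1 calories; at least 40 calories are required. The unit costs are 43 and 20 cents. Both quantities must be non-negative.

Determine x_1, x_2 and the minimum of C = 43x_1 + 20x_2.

x_1 = 5, x_2 = 15, minimum C = 515

Vertices and C = 43x_1 + 20x_2:
  (0, 40) → C = 800
  (80, 0) → C = 3440
  (5, 15) → C = 515
The feasible region is unbounded (it extends along (0, 1), (1, 0)), but C strictly increases along every unbounded feasible direction, so there is no improving ray and the minimum is attained at a vertex.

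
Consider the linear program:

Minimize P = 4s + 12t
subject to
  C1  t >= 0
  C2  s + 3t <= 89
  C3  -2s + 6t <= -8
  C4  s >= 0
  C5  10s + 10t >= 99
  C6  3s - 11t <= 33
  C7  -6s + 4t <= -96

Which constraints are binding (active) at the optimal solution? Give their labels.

Vertices and P = 4s + 12t:
  (93/2, 85/6) → P = 356
  (539/10, 117/10) → P = 356
  (136/7, 36/7) → P = 976/7
  (154/9, 5/3) → P = 796/9

The minimum is at (154/9, 5/3). Substituting into each constraint, equality holds for C6 and C7; the remaining constraints have slack.

C6 and C7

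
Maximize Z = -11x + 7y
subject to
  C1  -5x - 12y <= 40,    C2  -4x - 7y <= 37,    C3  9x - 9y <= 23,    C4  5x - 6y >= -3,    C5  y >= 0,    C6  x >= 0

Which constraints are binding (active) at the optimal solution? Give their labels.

Vertices and Z = -11x + 7y:
  (55/3, 142/9) → Z = -821/9
  (23/9, 0) → Z = -253/9
  (0, 1/2) → Z = 7/2
  (0, 0) → Z = 0

The maximum is at (0, 1/2). Substituting into each constraint, equality holds for C4 and C6; the remaining constraints have slack.

C4 and C6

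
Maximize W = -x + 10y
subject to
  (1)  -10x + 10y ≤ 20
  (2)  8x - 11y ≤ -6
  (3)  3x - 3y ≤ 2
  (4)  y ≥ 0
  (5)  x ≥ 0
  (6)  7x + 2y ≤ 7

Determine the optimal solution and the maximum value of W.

x = 1/3, y = 7/3, maximum W = 23

Corner points and W = -x + 10y:
  (0, 2) → W = 20
  (1/3, 7/3) → W = 23
  (0, 6/11) → W = 60/11
  (65/93, 98/93) → W = 305/31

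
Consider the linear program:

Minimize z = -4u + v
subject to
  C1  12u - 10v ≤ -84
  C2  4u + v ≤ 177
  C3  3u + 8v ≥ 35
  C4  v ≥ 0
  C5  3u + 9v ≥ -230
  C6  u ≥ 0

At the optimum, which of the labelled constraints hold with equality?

Extreme points and z = -4u + v:
  (843/26, 615/13) → z = -1071/13
  (0, 42/5) → z = 42/5
  (0, 177) → z = 177

The minimum is at (843/26, 615/13). Substituting into each constraint, equality holds for C1 and C2; the remaining constraints have slack.

C1 and C2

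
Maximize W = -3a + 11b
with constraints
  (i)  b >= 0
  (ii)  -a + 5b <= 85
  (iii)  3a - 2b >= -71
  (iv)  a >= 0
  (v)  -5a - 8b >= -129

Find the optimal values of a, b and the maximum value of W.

a = 0, b = 129/8, maximum W = 1419/8

Extreme points and W = -3a + 11b:
  (0, 0) → W = 0
  (129/5, 0) → W = -387/5
  (0, 129/8) → W = 1419/8

The binding constraints are a = 0 and -5a - 8b = -129.
Solving simultaneously gives a = 0, b = 129/8.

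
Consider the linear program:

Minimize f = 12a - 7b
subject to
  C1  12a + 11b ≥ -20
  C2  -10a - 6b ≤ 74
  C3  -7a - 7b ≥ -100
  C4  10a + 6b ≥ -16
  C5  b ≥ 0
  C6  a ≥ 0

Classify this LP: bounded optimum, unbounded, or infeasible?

Feasible corners and f = 12a - 7b:
  (100/7, 0) → f = 1200/7
  (0, 100/7) → f = -100
  (0, 0) → f = 0
The feasible region has finitely many vertices and no improving ray; the minimum is -100 at (0, 100/7).

bounded optimum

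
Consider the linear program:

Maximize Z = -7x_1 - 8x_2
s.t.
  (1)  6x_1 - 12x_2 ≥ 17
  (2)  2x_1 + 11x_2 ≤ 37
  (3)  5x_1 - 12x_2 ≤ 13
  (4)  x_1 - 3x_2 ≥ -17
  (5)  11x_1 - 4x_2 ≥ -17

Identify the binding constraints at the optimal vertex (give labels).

(1) and (3)

Corner points and Z = -7x_1 - 8x_2:
  (631/90, 94/45) → Z = -5921/90
  (4, 7/12) → Z = -98/3
  (587/79, 159/79) → Z = -5381/79

The maximum is at (4, 7/12). Substituting into each constraint, equality holds for (1) and (3); the remaining constraints have slack.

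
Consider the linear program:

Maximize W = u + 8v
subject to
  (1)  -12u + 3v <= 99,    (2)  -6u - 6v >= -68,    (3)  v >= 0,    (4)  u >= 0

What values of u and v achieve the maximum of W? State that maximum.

Corner points and W = u + 8v:
  (34/3, 0) → W = 34/3
  (0, 34/3) → W = 272/3
  (0, 0) → W = 0

u = 0, v = 34/3, maximum W = 272/3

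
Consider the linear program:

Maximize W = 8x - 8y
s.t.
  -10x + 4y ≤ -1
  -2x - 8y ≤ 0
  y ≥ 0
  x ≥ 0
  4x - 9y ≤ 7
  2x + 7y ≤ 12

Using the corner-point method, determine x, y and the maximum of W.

Corner points and W = 8x - 8y:
  (1/10, 0) → W = 4/5
  (55/78, 59/39) → W = -84/13
  (7/4, 0) → W = 14
  (157/46, 17/23) → W = 492/23

x = 157/46, y = 17/23, maximum W = 492/23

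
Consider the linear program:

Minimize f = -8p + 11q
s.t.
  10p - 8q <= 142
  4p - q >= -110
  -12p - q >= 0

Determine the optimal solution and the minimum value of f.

p = -511/11, q = -834/11, minimum f = -5086/11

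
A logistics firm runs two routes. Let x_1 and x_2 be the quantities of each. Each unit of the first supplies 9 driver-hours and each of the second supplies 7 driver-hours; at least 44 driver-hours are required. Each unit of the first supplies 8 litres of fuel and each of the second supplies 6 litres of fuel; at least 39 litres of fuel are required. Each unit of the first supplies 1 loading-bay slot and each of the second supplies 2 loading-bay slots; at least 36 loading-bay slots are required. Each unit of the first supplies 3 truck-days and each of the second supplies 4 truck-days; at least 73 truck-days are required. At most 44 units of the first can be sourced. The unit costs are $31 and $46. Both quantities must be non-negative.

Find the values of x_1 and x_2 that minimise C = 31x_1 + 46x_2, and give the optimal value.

Feasible corners and C = 31x_1 + 46x_2:
  (0, 73/4) → C = 1679/2
  (36, 0) → C = 1116
  (44, 0) → C = 1364
  (1, 35/2) → C = 836
The feasible region is unbounded (it extends along (0, 1)), but C strictly increases along every unbounded feasible direction, so there is no improving ray and the minimum is attained at a vertex.

x_1 = 1, x_2 = 35/2, minimum C = 836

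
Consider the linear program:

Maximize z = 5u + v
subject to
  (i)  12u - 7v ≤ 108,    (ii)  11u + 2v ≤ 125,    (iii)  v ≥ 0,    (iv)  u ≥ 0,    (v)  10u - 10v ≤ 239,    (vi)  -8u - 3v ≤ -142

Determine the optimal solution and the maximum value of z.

Feasible corners and z = 5u + v:
  (0, 125/2) → z = 125/2
  (91/17, 562/17) → z = 1017/17
  (0, 142/3) → z = 142/3

u = 0, v = 125/2, maximum z = 125/2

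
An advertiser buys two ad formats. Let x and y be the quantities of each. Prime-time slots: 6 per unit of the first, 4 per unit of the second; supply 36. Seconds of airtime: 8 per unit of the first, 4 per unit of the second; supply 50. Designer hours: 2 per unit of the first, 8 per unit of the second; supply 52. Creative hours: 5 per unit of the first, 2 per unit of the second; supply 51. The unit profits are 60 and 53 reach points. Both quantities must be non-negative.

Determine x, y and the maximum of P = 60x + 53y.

Extreme points and P = 60x + 53y:
  (0, 0) → P = 0
  (0, 13/2) → P = 689/2
  (6, 0) → P = 360
  (2, 6) → P = 438

The binding constraints are 6x + 4y = 36 and 2x + 8y = 52.
Solving simultaneously gives x = 2, y = 6.

x = 2, y = 6, maximum P = 438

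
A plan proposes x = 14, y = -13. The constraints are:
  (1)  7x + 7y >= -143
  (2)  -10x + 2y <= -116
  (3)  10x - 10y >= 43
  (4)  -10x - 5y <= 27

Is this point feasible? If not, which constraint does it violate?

(1): 7 ≥ -143 ✓
(2): -166 ≤ -116 ✓
(3): 270 ≥ 43 ✓
(4): -75 ≤ 27 ✓

feasible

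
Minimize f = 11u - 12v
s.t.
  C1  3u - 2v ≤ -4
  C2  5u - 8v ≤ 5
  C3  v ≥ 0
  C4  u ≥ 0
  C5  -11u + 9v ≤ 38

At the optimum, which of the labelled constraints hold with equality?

Vertices and f = 11u - 12v:
  (0, 2) → f = -24
  (8, 14) → f = -80
  (0, 38/9) → f = -152/3

The minimum is at (8, 14). Substituting into each constraint, equality holds for C1 and C5; the remaining constraints have slack.

C1 and C5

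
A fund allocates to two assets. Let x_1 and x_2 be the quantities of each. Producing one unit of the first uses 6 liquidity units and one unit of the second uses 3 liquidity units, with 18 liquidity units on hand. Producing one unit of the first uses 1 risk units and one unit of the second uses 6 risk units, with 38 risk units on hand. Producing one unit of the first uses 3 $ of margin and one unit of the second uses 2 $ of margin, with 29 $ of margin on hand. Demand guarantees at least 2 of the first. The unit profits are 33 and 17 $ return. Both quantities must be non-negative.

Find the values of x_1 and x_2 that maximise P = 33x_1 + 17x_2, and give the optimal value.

x_1 = 2, x_2 = 2, maximum P = 100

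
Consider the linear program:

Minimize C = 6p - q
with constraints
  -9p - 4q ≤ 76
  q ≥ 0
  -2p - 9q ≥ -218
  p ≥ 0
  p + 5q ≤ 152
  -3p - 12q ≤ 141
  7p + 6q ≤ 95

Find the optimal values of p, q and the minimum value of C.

p = 0, q = 95/6, minimum C = -95/6

Feasible corners and C = 6p - q:
  (0, 0) → C = 0
  (95/7, 0) → C = 570/7
  (0, 95/6) → C = -95/6

At the optimal vertex, p = 0 and 7p + 6q = 95.
Solving simultaneously gives p = 0, q = 95/6.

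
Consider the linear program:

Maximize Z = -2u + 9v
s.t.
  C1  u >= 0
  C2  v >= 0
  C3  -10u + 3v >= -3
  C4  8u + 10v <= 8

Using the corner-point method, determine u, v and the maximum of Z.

Feasible corners and Z = -2u + 9v:
  (0, 0) → Z = 0
  (0, 4/5) → Z = 36/5
  (3/10, 0) → Z = -3/5
  (27/62, 14/31) → Z = 99/31

u = 0, v = 4/5, maximum Z = 36/5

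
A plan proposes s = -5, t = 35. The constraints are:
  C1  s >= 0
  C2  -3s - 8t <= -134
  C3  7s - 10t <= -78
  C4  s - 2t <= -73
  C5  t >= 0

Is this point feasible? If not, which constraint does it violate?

not feasible — violates C1

Constraint C1: s = -5, which is not ≥ 0. All other constraints are satisfied.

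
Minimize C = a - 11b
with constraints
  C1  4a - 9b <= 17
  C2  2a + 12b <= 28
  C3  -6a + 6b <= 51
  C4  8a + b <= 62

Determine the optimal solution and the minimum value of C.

Extreme points and C = a - 11b:
  (76/11, 13/11) → C = -67/11
  (-187/10, -51/5) → C = 187/2
  (-37/7, 45/14) → C = -569/14

a = -37/7, b = 45/14, minimum C = -569/14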